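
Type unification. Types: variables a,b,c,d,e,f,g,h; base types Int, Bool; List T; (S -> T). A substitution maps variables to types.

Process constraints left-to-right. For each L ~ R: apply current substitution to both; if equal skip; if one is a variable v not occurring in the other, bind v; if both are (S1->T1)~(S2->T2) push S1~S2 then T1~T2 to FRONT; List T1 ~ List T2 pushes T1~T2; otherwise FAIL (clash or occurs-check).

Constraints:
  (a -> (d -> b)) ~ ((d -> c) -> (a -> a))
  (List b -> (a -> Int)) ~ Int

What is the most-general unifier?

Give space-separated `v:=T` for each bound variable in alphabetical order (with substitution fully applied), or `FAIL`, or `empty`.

step 1: unify (a -> (d -> b)) ~ ((d -> c) -> (a -> a))  [subst: {-} | 1 pending]
  -> decompose arrow: push a~(d -> c), (d -> b)~(a -> a)
step 2: unify a ~ (d -> c)  [subst: {-} | 2 pending]
  bind a := (d -> c)
step 3: unify (d -> b) ~ ((d -> c) -> (d -> c))  [subst: {a:=(d -> c)} | 1 pending]
  -> decompose arrow: push d~(d -> c), b~(d -> c)
step 4: unify d ~ (d -> c)  [subst: {a:=(d -> c)} | 2 pending]
  occurs-check fail: d in (d -> c)

Answer: FAIL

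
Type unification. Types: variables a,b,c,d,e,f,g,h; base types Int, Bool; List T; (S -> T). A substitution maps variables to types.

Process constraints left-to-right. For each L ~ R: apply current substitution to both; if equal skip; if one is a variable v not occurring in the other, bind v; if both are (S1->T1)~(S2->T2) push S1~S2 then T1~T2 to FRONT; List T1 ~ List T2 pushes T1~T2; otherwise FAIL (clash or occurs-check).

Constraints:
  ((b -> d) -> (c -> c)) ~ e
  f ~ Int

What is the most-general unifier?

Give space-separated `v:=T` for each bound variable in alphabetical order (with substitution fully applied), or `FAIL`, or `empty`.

Answer: e:=((b -> d) -> (c -> c)) f:=Int

Derivation:
step 1: unify ((b -> d) -> (c -> c)) ~ e  [subst: {-} | 1 pending]
  bind e := ((b -> d) -> (c -> c))
step 2: unify f ~ Int  [subst: {e:=((b -> d) -> (c -> c))} | 0 pending]
  bind f := Int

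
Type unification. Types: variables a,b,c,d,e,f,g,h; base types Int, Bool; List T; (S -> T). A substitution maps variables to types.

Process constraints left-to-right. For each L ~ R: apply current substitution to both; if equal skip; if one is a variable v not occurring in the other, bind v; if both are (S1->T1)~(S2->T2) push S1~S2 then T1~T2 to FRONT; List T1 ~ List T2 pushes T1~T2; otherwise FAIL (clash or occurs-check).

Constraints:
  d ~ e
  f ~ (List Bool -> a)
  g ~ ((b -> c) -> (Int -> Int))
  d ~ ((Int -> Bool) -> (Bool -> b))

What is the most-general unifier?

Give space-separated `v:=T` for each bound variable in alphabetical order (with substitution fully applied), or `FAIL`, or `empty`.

step 1: unify d ~ e  [subst: {-} | 3 pending]
  bind d := e
step 2: unify f ~ (List Bool -> a)  [subst: {d:=e} | 2 pending]
  bind f := (List Bool -> a)
step 3: unify g ~ ((b -> c) -> (Int -> Int))  [subst: {d:=e, f:=(List Bool -> a)} | 1 pending]
  bind g := ((b -> c) -> (Int -> Int))
step 4: unify e ~ ((Int -> Bool) -> (Bool -> b))  [subst: {d:=e, f:=(List Bool -> a), g:=((b -> c) -> (Int -> Int))} | 0 pending]
  bind e := ((Int -> Bool) -> (Bool -> b))

Answer: d:=((Int -> Bool) -> (Bool -> b)) e:=((Int -> Bool) -> (Bool -> b)) f:=(List Bool -> a) g:=((b -> c) -> (Int -> Int))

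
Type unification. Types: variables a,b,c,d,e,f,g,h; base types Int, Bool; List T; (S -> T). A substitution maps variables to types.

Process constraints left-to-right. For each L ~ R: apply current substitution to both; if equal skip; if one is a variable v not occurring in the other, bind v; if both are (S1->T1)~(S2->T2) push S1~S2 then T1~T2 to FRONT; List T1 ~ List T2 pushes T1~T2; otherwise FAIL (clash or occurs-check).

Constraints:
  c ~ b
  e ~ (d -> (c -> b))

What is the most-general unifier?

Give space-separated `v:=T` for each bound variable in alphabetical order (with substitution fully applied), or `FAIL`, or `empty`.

step 1: unify c ~ b  [subst: {-} | 1 pending]
  bind c := b
step 2: unify e ~ (d -> (b -> b))  [subst: {c:=b} | 0 pending]
  bind e := (d -> (b -> b))

Answer: c:=b e:=(d -> (b -> b))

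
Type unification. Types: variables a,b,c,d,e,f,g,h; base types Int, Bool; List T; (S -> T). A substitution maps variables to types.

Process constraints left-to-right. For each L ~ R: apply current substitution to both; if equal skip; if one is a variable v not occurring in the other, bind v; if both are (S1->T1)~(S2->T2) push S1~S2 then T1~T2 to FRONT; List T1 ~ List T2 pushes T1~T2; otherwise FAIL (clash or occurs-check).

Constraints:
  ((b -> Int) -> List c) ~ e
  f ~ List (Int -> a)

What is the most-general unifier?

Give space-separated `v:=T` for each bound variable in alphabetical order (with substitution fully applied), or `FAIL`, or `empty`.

step 1: unify ((b -> Int) -> List c) ~ e  [subst: {-} | 1 pending]
  bind e := ((b -> Int) -> List c)
step 2: unify f ~ List (Int -> a)  [subst: {e:=((b -> Int) -> List c)} | 0 pending]
  bind f := List (Int -> a)

Answer: e:=((b -> Int) -> List c) f:=List (Int -> a)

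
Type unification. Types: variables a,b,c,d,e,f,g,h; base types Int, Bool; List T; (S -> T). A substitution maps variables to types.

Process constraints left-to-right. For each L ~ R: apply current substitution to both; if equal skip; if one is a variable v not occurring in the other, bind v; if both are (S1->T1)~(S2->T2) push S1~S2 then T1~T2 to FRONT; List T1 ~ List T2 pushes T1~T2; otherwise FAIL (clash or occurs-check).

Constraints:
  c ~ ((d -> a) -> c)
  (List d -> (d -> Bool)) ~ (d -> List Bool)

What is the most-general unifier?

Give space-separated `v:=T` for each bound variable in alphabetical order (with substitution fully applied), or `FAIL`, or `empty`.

Answer: FAIL

Derivation:
step 1: unify c ~ ((d -> a) -> c)  [subst: {-} | 1 pending]
  occurs-check fail: c in ((d -> a) -> c)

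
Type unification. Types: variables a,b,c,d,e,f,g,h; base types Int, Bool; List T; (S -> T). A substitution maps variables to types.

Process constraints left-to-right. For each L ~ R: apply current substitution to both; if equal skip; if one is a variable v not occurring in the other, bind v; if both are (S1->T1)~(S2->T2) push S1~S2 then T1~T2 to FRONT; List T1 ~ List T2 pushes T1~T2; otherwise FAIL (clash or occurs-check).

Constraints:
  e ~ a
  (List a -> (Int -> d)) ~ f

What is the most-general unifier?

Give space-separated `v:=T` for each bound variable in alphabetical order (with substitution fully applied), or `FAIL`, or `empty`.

step 1: unify e ~ a  [subst: {-} | 1 pending]
  bind e := a
step 2: unify (List a -> (Int -> d)) ~ f  [subst: {e:=a} | 0 pending]
  bind f := (List a -> (Int -> d))

Answer: e:=a f:=(List a -> (Int -> d))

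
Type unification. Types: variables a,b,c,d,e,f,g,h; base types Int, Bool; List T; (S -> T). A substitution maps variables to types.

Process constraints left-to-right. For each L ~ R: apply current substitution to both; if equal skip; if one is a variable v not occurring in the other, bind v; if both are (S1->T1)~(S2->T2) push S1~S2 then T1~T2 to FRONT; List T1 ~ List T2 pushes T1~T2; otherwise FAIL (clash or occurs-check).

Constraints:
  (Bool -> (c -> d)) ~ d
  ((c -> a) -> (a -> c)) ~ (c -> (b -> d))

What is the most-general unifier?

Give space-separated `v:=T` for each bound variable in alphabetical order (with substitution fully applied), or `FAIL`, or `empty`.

Answer: FAIL

Derivation:
step 1: unify (Bool -> (c -> d)) ~ d  [subst: {-} | 1 pending]
  occurs-check fail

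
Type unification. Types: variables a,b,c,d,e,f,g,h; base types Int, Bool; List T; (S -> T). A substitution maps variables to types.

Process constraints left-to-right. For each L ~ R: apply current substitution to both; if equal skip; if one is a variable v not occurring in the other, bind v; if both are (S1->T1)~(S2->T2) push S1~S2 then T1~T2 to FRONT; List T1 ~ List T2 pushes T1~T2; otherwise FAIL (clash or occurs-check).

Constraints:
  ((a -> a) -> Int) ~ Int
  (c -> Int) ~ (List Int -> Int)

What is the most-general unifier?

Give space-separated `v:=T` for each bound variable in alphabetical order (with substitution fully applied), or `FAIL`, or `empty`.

step 1: unify ((a -> a) -> Int) ~ Int  [subst: {-} | 1 pending]
  clash: ((a -> a) -> Int) vs Int

Answer: FAIL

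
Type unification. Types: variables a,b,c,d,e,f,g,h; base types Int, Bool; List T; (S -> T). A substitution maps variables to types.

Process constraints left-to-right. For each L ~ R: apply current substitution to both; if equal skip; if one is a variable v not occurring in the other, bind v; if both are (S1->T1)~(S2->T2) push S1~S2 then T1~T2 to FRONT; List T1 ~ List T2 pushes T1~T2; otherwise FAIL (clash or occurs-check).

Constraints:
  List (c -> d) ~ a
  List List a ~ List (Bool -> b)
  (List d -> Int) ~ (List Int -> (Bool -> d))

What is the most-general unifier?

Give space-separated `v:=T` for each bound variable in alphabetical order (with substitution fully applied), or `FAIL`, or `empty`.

Answer: FAIL

Derivation:
step 1: unify List (c -> d) ~ a  [subst: {-} | 2 pending]
  bind a := List (c -> d)
step 2: unify List List List (c -> d) ~ List (Bool -> b)  [subst: {a:=List (c -> d)} | 1 pending]
  -> decompose List: push List List (c -> d)~(Bool -> b)
step 3: unify List List (c -> d) ~ (Bool -> b)  [subst: {a:=List (c -> d)} | 1 pending]
  clash: List List (c -> d) vs (Bool -> b)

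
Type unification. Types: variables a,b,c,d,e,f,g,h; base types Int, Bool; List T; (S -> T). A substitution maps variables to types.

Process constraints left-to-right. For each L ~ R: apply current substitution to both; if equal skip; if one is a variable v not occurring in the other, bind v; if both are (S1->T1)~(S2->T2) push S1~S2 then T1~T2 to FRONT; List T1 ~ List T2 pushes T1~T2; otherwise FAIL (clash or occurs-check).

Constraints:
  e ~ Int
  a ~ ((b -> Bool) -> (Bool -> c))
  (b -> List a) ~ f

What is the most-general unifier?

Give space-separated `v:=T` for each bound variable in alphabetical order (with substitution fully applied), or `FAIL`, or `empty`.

step 1: unify e ~ Int  [subst: {-} | 2 pending]
  bind e := Int
step 2: unify a ~ ((b -> Bool) -> (Bool -> c))  [subst: {e:=Int} | 1 pending]
  bind a := ((b -> Bool) -> (Bool -> c))
step 3: unify (b -> List ((b -> Bool) -> (Bool -> c))) ~ f  [subst: {e:=Int, a:=((b -> Bool) -> (Bool -> c))} | 0 pending]
  bind f := (b -> List ((b -> Bool) -> (Bool -> c)))

Answer: a:=((b -> Bool) -> (Bool -> c)) e:=Int f:=(b -> List ((b -> Bool) -> (Bool -> c)))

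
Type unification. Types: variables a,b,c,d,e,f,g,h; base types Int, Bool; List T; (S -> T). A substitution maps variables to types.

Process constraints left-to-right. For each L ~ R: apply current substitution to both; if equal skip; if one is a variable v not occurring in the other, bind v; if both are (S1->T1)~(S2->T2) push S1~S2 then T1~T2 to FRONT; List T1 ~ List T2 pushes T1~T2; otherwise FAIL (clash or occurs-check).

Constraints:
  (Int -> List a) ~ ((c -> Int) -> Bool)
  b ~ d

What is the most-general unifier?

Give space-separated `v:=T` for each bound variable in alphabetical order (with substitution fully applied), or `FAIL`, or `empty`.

Answer: FAIL

Derivation:
step 1: unify (Int -> List a) ~ ((c -> Int) -> Bool)  [subst: {-} | 1 pending]
  -> decompose arrow: push Int~(c -> Int), List a~Bool
step 2: unify Int ~ (c -> Int)  [subst: {-} | 2 pending]
  clash: Int vs (c -> Int)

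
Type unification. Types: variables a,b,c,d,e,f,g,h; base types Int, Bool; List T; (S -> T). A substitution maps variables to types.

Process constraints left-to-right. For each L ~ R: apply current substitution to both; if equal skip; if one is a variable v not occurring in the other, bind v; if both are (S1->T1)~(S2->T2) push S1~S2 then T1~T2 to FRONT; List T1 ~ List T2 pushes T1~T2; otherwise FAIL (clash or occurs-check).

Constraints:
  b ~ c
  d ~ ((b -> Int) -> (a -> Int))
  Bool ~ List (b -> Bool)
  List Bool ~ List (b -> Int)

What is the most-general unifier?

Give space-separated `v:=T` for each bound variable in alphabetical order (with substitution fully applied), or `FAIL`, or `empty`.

Answer: FAIL

Derivation:
step 1: unify b ~ c  [subst: {-} | 3 pending]
  bind b := c
step 2: unify d ~ ((c -> Int) -> (a -> Int))  [subst: {b:=c} | 2 pending]
  bind d := ((c -> Int) -> (a -> Int))
step 3: unify Bool ~ List (c -> Bool)  [subst: {b:=c, d:=((c -> Int) -> (a -> Int))} | 1 pending]
  clash: Bool vs List (c -> Bool)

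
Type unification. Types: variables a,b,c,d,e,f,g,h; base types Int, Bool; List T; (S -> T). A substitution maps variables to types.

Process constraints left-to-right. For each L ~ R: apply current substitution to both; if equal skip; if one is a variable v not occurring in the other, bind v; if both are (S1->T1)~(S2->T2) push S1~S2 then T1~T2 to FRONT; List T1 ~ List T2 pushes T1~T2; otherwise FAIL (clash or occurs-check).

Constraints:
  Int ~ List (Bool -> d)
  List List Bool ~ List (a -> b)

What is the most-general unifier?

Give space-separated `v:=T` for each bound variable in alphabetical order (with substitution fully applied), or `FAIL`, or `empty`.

step 1: unify Int ~ List (Bool -> d)  [subst: {-} | 1 pending]
  clash: Int vs List (Bool -> d)

Answer: FAIL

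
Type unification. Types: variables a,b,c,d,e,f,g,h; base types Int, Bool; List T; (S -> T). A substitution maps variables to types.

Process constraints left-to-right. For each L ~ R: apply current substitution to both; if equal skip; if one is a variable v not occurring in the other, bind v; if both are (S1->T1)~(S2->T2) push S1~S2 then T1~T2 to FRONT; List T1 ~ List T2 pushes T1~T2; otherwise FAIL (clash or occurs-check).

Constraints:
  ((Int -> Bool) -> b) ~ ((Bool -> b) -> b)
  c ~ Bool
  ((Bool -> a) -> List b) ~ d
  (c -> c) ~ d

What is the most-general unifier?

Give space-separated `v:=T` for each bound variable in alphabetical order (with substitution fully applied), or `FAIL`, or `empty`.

Answer: FAIL

Derivation:
step 1: unify ((Int -> Bool) -> b) ~ ((Bool -> b) -> b)  [subst: {-} | 3 pending]
  -> decompose arrow: push (Int -> Bool)~(Bool -> b), b~b
step 2: unify (Int -> Bool) ~ (Bool -> b)  [subst: {-} | 4 pending]
  -> decompose arrow: push Int~Bool, Bool~b
step 3: unify Int ~ Bool  [subst: {-} | 5 pending]
  clash: Int vs Bool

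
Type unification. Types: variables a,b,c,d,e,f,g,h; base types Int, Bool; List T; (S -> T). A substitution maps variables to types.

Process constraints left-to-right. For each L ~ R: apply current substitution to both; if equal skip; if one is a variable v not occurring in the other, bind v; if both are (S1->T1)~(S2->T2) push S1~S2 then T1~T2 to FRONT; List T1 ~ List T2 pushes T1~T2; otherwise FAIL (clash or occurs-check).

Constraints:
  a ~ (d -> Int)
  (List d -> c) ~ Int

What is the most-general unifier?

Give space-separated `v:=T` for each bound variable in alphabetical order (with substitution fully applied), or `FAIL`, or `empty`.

Answer: FAIL

Derivation:
step 1: unify a ~ (d -> Int)  [subst: {-} | 1 pending]
  bind a := (d -> Int)
step 2: unify (List d -> c) ~ Int  [subst: {a:=(d -> Int)} | 0 pending]
  clash: (List d -> c) vs Int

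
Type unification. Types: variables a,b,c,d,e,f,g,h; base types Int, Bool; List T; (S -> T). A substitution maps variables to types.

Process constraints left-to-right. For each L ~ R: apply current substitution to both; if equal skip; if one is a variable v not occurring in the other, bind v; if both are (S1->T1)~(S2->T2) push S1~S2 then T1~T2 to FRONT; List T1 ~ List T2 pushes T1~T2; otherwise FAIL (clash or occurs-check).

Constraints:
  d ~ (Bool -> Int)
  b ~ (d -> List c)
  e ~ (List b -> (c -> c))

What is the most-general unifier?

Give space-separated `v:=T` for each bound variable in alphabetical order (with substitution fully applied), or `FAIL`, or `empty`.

step 1: unify d ~ (Bool -> Int)  [subst: {-} | 2 pending]
  bind d := (Bool -> Int)
step 2: unify b ~ ((Bool -> Int) -> List c)  [subst: {d:=(Bool -> Int)} | 1 pending]
  bind b := ((Bool -> Int) -> List c)
step 3: unify e ~ (List ((Bool -> Int) -> List c) -> (c -> c))  [subst: {d:=(Bool -> Int), b:=((Bool -> Int) -> List c)} | 0 pending]
  bind e := (List ((Bool -> Int) -> List c) -> (c -> c))

Answer: b:=((Bool -> Int) -> List c) d:=(Bool -> Int) e:=(List ((Bool -> Int) -> List c) -> (c -> c))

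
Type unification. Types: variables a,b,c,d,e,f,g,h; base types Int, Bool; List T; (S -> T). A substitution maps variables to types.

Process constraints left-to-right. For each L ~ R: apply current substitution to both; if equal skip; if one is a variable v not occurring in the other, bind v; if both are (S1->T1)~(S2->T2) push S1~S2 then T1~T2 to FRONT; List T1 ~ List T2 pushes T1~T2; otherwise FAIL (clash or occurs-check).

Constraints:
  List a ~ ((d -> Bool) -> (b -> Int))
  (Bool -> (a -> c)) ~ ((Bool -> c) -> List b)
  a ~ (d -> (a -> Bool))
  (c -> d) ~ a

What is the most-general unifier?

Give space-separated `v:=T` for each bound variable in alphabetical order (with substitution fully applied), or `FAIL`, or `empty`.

Answer: FAIL

Derivation:
step 1: unify List a ~ ((d -> Bool) -> (b -> Int))  [subst: {-} | 3 pending]
  clash: List a vs ((d -> Bool) -> (b -> Int))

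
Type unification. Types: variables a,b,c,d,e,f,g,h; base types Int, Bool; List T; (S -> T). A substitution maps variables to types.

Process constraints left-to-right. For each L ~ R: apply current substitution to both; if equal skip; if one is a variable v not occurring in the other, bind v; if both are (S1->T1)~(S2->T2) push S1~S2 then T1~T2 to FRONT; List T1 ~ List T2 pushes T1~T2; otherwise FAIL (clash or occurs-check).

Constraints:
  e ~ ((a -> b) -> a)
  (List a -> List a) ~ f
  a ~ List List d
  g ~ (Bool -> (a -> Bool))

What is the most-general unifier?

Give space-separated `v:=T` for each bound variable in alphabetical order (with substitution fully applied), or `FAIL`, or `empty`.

Answer: a:=List List d e:=((List List d -> b) -> List List d) f:=(List List List d -> List List List d) g:=(Bool -> (List List d -> Bool))

Derivation:
step 1: unify e ~ ((a -> b) -> a)  [subst: {-} | 3 pending]
  bind e := ((a -> b) -> a)
step 2: unify (List a -> List a) ~ f  [subst: {e:=((a -> b) -> a)} | 2 pending]
  bind f := (List a -> List a)
step 3: unify a ~ List List d  [subst: {e:=((a -> b) -> a), f:=(List a -> List a)} | 1 pending]
  bind a := List List d
step 4: unify g ~ (Bool -> (List List d -> Bool))  [subst: {e:=((a -> b) -> a), f:=(List a -> List a), a:=List List d} | 0 pending]
  bind g := (Bool -> (List List d -> Bool))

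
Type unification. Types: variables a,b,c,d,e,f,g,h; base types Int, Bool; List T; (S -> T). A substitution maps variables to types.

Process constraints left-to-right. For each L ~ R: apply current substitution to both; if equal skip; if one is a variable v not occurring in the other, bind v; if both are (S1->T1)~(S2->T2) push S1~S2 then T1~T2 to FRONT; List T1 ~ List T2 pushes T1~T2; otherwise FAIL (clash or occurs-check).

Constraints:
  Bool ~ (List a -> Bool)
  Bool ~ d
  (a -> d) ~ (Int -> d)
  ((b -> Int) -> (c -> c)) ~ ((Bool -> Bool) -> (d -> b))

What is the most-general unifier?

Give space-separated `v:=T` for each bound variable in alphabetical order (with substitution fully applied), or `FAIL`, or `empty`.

step 1: unify Bool ~ (List a -> Bool)  [subst: {-} | 3 pending]
  clash: Bool vs (List a -> Bool)

Answer: FAIL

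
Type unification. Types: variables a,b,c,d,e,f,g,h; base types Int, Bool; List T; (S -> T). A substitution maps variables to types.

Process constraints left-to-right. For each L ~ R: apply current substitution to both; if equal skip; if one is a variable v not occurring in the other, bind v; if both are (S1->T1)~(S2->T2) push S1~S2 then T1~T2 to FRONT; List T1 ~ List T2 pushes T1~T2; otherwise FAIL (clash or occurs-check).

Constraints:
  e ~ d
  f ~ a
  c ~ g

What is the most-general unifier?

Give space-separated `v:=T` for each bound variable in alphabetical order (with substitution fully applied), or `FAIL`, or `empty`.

step 1: unify e ~ d  [subst: {-} | 2 pending]
  bind e := d
step 2: unify f ~ a  [subst: {e:=d} | 1 pending]
  bind f := a
step 3: unify c ~ g  [subst: {e:=d, f:=a} | 0 pending]
  bind c := g

Answer: c:=g e:=d f:=a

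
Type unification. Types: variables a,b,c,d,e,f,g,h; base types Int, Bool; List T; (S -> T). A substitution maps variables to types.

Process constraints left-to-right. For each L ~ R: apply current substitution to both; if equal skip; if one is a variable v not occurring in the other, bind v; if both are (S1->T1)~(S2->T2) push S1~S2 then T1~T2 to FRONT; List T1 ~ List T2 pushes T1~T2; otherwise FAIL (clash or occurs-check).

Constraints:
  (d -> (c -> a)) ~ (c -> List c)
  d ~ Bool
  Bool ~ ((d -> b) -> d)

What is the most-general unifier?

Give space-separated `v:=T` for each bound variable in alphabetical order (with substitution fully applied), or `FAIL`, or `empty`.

step 1: unify (d -> (c -> a)) ~ (c -> List c)  [subst: {-} | 2 pending]
  -> decompose arrow: push d~c, (c -> a)~List c
step 2: unify d ~ c  [subst: {-} | 3 pending]
  bind d := c
step 3: unify (c -> a) ~ List c  [subst: {d:=c} | 2 pending]
  clash: (c -> a) vs List c

Answer: FAIL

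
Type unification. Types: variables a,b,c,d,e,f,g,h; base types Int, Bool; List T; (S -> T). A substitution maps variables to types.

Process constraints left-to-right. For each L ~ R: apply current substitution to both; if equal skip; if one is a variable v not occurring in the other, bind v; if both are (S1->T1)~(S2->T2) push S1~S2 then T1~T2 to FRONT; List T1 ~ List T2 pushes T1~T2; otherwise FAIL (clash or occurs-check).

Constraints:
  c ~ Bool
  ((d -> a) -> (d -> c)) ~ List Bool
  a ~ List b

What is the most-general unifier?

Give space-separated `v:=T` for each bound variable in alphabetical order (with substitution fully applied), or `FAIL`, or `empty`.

step 1: unify c ~ Bool  [subst: {-} | 2 pending]
  bind c := Bool
step 2: unify ((d -> a) -> (d -> Bool)) ~ List Bool  [subst: {c:=Bool} | 1 pending]
  clash: ((d -> a) -> (d -> Bool)) vs List Bool

Answer: FAIL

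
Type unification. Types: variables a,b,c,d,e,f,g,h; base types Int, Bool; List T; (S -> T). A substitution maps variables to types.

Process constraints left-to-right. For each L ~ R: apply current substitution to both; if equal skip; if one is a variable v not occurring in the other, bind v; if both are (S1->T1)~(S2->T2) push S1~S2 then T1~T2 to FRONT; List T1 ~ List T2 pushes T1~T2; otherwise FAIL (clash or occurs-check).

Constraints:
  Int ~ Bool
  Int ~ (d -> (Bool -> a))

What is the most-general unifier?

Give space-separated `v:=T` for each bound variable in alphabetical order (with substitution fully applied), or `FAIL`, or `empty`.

step 1: unify Int ~ Bool  [subst: {-} | 1 pending]
  clash: Int vs Bool

Answer: FAIL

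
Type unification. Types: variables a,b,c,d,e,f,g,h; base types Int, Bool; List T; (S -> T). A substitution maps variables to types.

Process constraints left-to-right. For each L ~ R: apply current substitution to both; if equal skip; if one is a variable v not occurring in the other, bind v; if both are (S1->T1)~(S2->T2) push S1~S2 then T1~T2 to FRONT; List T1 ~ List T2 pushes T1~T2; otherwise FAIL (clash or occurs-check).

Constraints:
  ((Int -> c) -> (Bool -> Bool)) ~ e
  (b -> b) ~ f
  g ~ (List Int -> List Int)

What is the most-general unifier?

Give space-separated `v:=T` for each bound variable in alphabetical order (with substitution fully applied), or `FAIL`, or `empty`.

Answer: e:=((Int -> c) -> (Bool -> Bool)) f:=(b -> b) g:=(List Int -> List Int)

Derivation:
step 1: unify ((Int -> c) -> (Bool -> Bool)) ~ e  [subst: {-} | 2 pending]
  bind e := ((Int -> c) -> (Bool -> Bool))
step 2: unify (b -> b) ~ f  [subst: {e:=((Int -> c) -> (Bool -> Bool))} | 1 pending]
  bind f := (b -> b)
step 3: unify g ~ (List Int -> List Int)  [subst: {e:=((Int -> c) -> (Bool -> Bool)), f:=(b -> b)} | 0 pending]
  bind g := (List Int -> List Int)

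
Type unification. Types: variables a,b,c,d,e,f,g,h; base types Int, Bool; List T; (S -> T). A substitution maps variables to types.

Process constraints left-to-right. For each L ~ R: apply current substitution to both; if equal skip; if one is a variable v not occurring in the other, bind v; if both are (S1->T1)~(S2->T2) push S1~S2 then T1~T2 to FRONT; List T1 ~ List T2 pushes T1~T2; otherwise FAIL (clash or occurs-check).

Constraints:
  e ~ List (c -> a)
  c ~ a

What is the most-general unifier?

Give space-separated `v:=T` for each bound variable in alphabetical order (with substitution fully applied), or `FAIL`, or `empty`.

Answer: c:=a e:=List (a -> a)

Derivation:
step 1: unify e ~ List (c -> a)  [subst: {-} | 1 pending]
  bind e := List (c -> a)
step 2: unify c ~ a  [subst: {e:=List (c -> a)} | 0 pending]
  bind c := a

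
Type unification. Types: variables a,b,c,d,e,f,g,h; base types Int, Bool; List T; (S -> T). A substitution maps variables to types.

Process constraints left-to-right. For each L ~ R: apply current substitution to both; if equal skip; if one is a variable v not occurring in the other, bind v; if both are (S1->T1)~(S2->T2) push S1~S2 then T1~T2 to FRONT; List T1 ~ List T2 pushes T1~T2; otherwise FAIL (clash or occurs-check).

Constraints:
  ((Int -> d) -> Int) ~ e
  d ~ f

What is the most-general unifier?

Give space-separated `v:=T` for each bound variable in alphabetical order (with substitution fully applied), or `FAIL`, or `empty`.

Answer: d:=f e:=((Int -> f) -> Int)

Derivation:
step 1: unify ((Int -> d) -> Int) ~ e  [subst: {-} | 1 pending]
  bind e := ((Int -> d) -> Int)
step 2: unify d ~ f  [subst: {e:=((Int -> d) -> Int)} | 0 pending]
  bind d := f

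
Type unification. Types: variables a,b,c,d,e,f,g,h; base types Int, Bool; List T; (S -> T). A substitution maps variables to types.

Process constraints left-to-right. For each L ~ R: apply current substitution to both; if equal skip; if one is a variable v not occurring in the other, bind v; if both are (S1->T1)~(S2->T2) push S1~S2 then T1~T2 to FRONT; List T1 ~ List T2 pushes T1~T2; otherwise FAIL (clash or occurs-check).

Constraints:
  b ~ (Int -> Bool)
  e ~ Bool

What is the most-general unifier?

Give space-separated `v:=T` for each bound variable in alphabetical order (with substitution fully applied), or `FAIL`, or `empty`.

step 1: unify b ~ (Int -> Bool)  [subst: {-} | 1 pending]
  bind b := (Int -> Bool)
step 2: unify e ~ Bool  [subst: {b:=(Int -> Bool)} | 0 pending]
  bind e := Bool

Answer: b:=(Int -> Bool) e:=Bool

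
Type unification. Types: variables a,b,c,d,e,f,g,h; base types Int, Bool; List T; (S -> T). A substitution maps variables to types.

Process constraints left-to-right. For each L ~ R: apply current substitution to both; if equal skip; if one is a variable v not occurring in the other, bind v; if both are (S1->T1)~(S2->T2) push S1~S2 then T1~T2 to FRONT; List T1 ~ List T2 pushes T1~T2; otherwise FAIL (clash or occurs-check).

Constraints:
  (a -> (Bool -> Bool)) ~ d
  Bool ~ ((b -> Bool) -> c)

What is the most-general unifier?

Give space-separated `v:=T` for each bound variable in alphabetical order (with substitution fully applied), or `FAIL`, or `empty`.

step 1: unify (a -> (Bool -> Bool)) ~ d  [subst: {-} | 1 pending]
  bind d := (a -> (Bool -> Bool))
step 2: unify Bool ~ ((b -> Bool) -> c)  [subst: {d:=(a -> (Bool -> Bool))} | 0 pending]
  clash: Bool vs ((b -> Bool) -> c)

Answer: FAIL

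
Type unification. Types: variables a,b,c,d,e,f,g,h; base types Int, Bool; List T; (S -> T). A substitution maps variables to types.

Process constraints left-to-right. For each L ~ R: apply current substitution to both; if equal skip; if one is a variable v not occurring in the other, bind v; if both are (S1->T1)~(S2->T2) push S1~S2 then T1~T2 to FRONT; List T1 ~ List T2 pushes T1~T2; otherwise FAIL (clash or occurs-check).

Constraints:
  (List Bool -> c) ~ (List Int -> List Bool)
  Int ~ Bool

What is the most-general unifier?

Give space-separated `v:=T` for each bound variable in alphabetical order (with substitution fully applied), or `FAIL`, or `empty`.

Answer: FAIL

Derivation:
step 1: unify (List Bool -> c) ~ (List Int -> List Bool)  [subst: {-} | 1 pending]
  -> decompose arrow: push List Bool~List Int, c~List Bool
step 2: unify List Bool ~ List Int  [subst: {-} | 2 pending]
  -> decompose List: push Bool~Int
step 3: unify Bool ~ Int  [subst: {-} | 2 pending]
  clash: Bool vs Int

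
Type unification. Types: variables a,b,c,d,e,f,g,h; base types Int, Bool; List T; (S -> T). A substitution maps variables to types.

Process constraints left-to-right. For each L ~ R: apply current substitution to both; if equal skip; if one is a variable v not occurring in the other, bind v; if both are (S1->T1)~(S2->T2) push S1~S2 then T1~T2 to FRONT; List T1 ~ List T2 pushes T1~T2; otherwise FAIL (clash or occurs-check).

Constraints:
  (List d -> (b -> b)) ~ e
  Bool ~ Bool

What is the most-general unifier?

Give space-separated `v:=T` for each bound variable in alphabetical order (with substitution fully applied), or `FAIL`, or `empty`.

step 1: unify (List d -> (b -> b)) ~ e  [subst: {-} | 1 pending]
  bind e := (List d -> (b -> b))
step 2: unify Bool ~ Bool  [subst: {e:=(List d -> (b -> b))} | 0 pending]
  -> identical, skip

Answer: e:=(List d -> (b -> b))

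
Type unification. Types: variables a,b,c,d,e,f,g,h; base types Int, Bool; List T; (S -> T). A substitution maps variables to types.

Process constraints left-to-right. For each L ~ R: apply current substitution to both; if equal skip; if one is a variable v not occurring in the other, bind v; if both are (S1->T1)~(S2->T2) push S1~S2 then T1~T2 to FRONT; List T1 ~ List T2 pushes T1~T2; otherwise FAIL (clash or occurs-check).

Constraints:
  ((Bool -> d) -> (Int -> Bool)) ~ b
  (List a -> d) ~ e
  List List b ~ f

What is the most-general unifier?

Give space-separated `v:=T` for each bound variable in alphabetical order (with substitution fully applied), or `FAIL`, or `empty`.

step 1: unify ((Bool -> d) -> (Int -> Bool)) ~ b  [subst: {-} | 2 pending]
  bind b := ((Bool -> d) -> (Int -> Bool))
step 2: unify (List a -> d) ~ e  [subst: {b:=((Bool -> d) -> (Int -> Bool))} | 1 pending]
  bind e := (List a -> d)
step 3: unify List List ((Bool -> d) -> (Int -> Bool)) ~ f  [subst: {b:=((Bool -> d) -> (Int -> Bool)), e:=(List a -> d)} | 0 pending]
  bind f := List List ((Bool -> d) -> (Int -> Bool))

Answer: b:=((Bool -> d) -> (Int -> Bool)) e:=(List a -> d) f:=List List ((Bool -> d) -> (Int -> Bool))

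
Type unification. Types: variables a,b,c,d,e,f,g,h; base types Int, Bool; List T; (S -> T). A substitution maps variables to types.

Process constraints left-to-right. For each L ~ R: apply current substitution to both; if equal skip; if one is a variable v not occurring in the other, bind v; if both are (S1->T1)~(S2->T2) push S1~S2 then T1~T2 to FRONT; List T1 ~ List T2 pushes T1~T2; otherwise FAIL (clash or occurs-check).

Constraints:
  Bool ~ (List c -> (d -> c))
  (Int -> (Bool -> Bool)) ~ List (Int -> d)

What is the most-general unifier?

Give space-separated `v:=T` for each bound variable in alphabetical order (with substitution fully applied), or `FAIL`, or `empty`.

Answer: FAIL

Derivation:
step 1: unify Bool ~ (List c -> (d -> c))  [subst: {-} | 1 pending]
  clash: Bool vs (List c -> (d -> c))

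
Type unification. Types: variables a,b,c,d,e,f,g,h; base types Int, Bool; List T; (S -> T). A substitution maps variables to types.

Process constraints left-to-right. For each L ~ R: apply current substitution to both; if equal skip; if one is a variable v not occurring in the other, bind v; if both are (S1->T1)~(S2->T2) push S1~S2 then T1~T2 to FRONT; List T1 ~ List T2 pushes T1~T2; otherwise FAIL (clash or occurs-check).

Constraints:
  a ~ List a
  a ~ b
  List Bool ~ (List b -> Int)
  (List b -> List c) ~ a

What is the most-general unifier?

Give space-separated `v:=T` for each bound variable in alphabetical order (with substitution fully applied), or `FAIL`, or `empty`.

step 1: unify a ~ List a  [subst: {-} | 3 pending]
  occurs-check fail: a in List a

Answer: FAIL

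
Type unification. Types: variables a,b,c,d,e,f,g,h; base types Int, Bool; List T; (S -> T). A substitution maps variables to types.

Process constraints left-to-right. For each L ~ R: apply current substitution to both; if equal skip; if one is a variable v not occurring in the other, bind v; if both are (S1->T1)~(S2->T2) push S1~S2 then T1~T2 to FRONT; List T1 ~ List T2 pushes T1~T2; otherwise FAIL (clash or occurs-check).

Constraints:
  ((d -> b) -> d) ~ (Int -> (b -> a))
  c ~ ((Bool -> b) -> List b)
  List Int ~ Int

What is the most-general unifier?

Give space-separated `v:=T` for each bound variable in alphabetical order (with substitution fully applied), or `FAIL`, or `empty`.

Answer: FAIL

Derivation:
step 1: unify ((d -> b) -> d) ~ (Int -> (b -> a))  [subst: {-} | 2 pending]
  -> decompose arrow: push (d -> b)~Int, d~(b -> a)
step 2: unify (d -> b) ~ Int  [subst: {-} | 3 pending]
  clash: (d -> b) vs Int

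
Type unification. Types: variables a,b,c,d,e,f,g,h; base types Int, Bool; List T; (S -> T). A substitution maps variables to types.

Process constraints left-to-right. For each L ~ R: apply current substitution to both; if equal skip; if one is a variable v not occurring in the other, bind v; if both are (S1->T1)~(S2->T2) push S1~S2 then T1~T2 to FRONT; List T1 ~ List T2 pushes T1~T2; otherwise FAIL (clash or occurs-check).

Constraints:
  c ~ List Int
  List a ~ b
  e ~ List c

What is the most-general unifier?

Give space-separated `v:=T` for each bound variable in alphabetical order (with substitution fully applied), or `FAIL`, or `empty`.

step 1: unify c ~ List Int  [subst: {-} | 2 pending]
  bind c := List Int
step 2: unify List a ~ b  [subst: {c:=List Int} | 1 pending]
  bind b := List a
step 3: unify e ~ List List Int  [subst: {c:=List Int, b:=List a} | 0 pending]
  bind e := List List Int

Answer: b:=List a c:=List Int e:=List List Int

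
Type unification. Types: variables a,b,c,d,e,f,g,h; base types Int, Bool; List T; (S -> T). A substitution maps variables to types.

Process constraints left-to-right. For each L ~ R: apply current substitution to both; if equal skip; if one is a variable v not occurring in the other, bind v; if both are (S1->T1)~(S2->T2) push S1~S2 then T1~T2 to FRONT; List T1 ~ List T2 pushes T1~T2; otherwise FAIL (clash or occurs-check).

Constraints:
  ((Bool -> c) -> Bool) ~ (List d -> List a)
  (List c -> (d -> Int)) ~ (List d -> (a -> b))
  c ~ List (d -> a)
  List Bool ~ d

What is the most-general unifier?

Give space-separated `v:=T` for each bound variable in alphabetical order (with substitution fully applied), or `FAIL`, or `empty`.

Answer: FAIL

Derivation:
step 1: unify ((Bool -> c) -> Bool) ~ (List d -> List a)  [subst: {-} | 3 pending]
  -> decompose arrow: push (Bool -> c)~List d, Bool~List a
step 2: unify (Bool -> c) ~ List d  [subst: {-} | 4 pending]
  clash: (Bool -> c) vs List d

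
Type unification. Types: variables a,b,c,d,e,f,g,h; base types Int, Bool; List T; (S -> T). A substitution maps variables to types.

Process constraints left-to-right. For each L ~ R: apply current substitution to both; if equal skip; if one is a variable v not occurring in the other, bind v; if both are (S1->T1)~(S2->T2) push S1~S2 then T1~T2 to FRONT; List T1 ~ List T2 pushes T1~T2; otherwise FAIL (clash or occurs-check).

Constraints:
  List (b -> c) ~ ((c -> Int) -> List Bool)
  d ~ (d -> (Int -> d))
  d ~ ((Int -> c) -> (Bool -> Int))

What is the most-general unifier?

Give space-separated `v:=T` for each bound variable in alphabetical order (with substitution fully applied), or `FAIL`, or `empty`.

step 1: unify List (b -> c) ~ ((c -> Int) -> List Bool)  [subst: {-} | 2 pending]
  clash: List (b -> c) vs ((c -> Int) -> List Bool)

Answer: FAIL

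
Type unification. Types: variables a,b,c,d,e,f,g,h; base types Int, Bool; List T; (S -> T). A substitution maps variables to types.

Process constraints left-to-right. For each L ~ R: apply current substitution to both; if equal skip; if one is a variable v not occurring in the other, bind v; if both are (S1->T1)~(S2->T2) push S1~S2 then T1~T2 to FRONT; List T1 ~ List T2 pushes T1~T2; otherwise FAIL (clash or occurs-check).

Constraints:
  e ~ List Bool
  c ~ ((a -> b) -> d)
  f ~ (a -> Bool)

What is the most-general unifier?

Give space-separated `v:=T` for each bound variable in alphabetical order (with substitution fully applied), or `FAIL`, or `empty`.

Answer: c:=((a -> b) -> d) e:=List Bool f:=(a -> Bool)

Derivation:
step 1: unify e ~ List Bool  [subst: {-} | 2 pending]
  bind e := List Bool
step 2: unify c ~ ((a -> b) -> d)  [subst: {e:=List Bool} | 1 pending]
  bind c := ((a -> b) -> d)
step 3: unify f ~ (a -> Bool)  [subst: {e:=List Bool, c:=((a -> b) -> d)} | 0 pending]
  bind f := (a -> Bool)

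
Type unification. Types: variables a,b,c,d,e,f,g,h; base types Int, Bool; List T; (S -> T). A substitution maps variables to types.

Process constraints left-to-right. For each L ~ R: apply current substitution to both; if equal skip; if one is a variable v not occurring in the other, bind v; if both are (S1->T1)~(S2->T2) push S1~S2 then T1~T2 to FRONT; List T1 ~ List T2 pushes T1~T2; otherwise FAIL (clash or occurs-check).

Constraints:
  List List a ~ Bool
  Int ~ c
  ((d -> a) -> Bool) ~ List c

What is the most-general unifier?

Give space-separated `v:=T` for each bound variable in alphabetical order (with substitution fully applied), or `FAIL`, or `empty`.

step 1: unify List List a ~ Bool  [subst: {-} | 2 pending]
  clash: List List a vs Bool

Answer: FAIL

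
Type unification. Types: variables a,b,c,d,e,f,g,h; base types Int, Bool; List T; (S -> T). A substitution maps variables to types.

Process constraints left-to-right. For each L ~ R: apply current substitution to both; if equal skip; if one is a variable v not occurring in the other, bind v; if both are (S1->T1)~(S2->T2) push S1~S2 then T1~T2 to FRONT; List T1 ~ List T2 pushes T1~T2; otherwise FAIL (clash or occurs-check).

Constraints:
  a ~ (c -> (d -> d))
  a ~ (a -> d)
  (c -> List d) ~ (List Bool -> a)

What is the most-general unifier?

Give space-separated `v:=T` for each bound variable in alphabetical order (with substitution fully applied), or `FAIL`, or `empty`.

Answer: FAIL

Derivation:
step 1: unify a ~ (c -> (d -> d))  [subst: {-} | 2 pending]
  bind a := (c -> (d -> d))
step 2: unify (c -> (d -> d)) ~ ((c -> (d -> d)) -> d)  [subst: {a:=(c -> (d -> d))} | 1 pending]
  -> decompose arrow: push c~(c -> (d -> d)), (d -> d)~d
step 3: unify c ~ (c -> (d -> d))  [subst: {a:=(c -> (d -> d))} | 2 pending]
  occurs-check fail: c in (c -> (d -> d))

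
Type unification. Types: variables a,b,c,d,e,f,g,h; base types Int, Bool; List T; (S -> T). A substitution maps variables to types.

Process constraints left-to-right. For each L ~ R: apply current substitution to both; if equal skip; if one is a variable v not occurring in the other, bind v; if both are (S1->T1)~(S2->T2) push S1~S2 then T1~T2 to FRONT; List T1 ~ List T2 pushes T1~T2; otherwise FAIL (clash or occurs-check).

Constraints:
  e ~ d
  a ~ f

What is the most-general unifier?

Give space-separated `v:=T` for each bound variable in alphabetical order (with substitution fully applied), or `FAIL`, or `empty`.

step 1: unify e ~ d  [subst: {-} | 1 pending]
  bind e := d
step 2: unify a ~ f  [subst: {e:=d} | 0 pending]
  bind a := f

Answer: a:=f e:=d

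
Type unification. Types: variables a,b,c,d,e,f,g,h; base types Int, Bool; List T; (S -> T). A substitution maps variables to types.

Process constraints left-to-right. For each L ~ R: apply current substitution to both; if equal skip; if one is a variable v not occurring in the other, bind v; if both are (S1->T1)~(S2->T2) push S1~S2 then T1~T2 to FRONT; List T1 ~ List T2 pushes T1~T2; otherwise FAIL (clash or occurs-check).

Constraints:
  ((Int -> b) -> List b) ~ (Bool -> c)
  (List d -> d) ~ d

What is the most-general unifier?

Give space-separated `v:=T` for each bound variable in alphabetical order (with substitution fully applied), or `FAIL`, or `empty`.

step 1: unify ((Int -> b) -> List b) ~ (Bool -> c)  [subst: {-} | 1 pending]
  -> decompose arrow: push (Int -> b)~Bool, List b~c
step 2: unify (Int -> b) ~ Bool  [subst: {-} | 2 pending]
  clash: (Int -> b) vs Bool

Answer: FAIL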